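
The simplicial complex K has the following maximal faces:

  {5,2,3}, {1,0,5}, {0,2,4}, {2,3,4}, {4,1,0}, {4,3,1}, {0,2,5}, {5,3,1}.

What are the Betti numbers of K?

Order the vertices as 0 < 1 < 2 < 3 < 4 < 5. Listing each simplex with vertices in this order, K has dimension 2 with simplices:

  0-simplices (6): [0], [1], [2], [3], [4], [5]
  1-simplices (12): [0,1], [0,2], [0,4], [0,5], [1,3], [1,4], [1,5], [2,3], [2,4], [2,5], [3,4], [3,5]
  2-simplices (8): [0,1,4], [0,1,5], [0,2,4], [0,2,5], [1,3,4], [1,3,5], [2,3,4], [2,3,5]

so the chain groups are C_0 ≅ Z^6, C_1 ≅ Z^12, C_2 ≅ Z^8.

The boundary map ∂_1: C_1 → C_0 is given by ∂[p,q] = [q] − [p]. For instance
  ∂[1,5] = [5] − [1].
The 6×12 boundary matrix has rank 5 and Smith normal form diag(1,1,1,1,1).

∂_2: C_2 → C_1 maps a triangle to the signed sum of its edges. For instance
  ∂[2,3,4] = [3,4] − [2,4] + [2,3],
  ∂[2,3,5] = [3,5] − [2,5] + [2,3].
The 12×8 boundary matrix has rank 7 and Smith normal form diag(1,1,1,1,1,1,1).

Now H_k = ker ∂_k / im ∂_{k+1}, so:

  H_0: rank C_0 − rank ∂_1 = 6 − 5 = 1, and the invariant factors of ∂_1 are all 1, so H_0 ≅ Z.
  H_1: rank ker ∂_1 − rank ∂_2 = (12 − 5) − 7 = 0, and the invariant factors of ∂_2 are all 1, so H_1 ≅ 0.
  H_2: rank ker ∂_2 − rank ∂_3 = (8 − 7) − 0 = 1, and there is no ∂_3, so H_2 ≅ Z.

As a check, the Euler characteristic is 6 − 12 + 8 = 2, which agrees with 1 − 0 + 1 = 2.

Hence the Betti numbers are b_0 = 1, b_1 = 0, b_2 = 1.

b_0 = 1, b_1 = 0, b_2 = 1.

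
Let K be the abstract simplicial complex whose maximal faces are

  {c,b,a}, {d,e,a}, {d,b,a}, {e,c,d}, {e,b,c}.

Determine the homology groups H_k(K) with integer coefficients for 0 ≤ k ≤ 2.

H_0 ≅ Z,  H_1 ≅ Z,  H_2 = 0.

Take the total order a < b < c < d < e on the vertex set. Then K (dimension 2) consists of the simplices:

  0-simplices (5): a, b, c, d, e
  1-simplices (10): ab, ac, ad, ae, bc, bd, be, cd, ce, de
  2-simplices (5): abc, abd, ade, bce, cde

so the chain groups are C_0 ≅ Z^5, C_1 ≅ Z^10, C_2 ≅ Z^5.

The boundary map ∂_1: C_1 → C_0 sends each edge [p,q] (with p < q) to q − p. For instance
  ∂bd = d − b.
As a 5×10 matrix over Z this has rank 4, with invariant factors (1,1,1,1).

Boundary ∂_2: C_2 → C_1 sends each 2-simplex [p,q,r] to [q,r] − [p,r] + [p,q]. For instance
  ∂abd = bd − ad + ab,
  ∂cde = de − ce + cd.
The 10×5 boundary matrix has rank 5 and Smith normal form diag(1,1,1,1,1).

From H_k ≅ ker(∂_k) / im(∂_{k+1}) we obtain:

  H_0: rank C_0 − rank ∂_1 = 5 − 4 = 1, and the invariant factors of ∂_1 are all 1, so H_0 = Z.
  H_1: rank ker ∂_1 − rank ∂_2 = (10 − 4) − 5 = 1, and the invariant factors of ∂_2 are all 1, so H_1 = Z.
  H_2: rank ker ∂_2 − rank ∂_3 = (5 − 5) − 0 = 0, and there is no ∂_3, so H_2 = 0.

(K is a triangulation of the Möbius band.)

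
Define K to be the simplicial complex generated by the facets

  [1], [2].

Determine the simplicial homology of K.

Order the vertices as 1 < 2. Listing each simplex with vertices in this order, K has dimension 0 with simplices:

  0-simplices (2): [1], [2]

so the chain groups are C_0 ≅ Z^2.

From H_k ≅ ker(∂_k) / im(∂_{k+1}) we obtain:

  H_0: rank C_0 − rank ∂_1 = 2 − 0 = 2, and there is no ∂_1, so H_0 = Z^2.

(K is a triangulation of a set of 2 points.)

H_0 ≅ Z^2.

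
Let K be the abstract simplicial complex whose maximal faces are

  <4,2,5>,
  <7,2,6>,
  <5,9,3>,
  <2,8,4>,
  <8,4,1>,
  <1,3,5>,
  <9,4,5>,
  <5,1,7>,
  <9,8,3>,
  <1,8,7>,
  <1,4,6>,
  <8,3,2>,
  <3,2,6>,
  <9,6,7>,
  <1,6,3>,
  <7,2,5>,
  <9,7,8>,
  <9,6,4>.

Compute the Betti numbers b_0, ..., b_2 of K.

Take the total order 1 < 2 < 3 < 4 < 5 < 6 < 7 < 8 < 9 on the vertex set. Then K (dimension 2) consists of the simplices:

  0-simplices (9): [1], [2], [3], [4], [5], [6], [7], [8], [9]
  1-simplices (27): (27 of them)
  2-simplices (18): [1,3,5], [1,3,6], [1,4,6], [1,4,8], [1,5,7], [1,7,8], [2,3,6], [2,3,8], [2,4,5], [2,4,8], [2,5,7], [2,6,7], [3,5,9], [3,8,9], [4,5,9], [4,6,9], [6,7,9], [7,8,9]

Hence C_0 ≅ Z^9, C_1 ≅ Z^27, C_2 ≅ Z^18.

Boundary ∂_1: C_1 → C_0 is given by ∂[p,q] = [q] − [p].
The 9×27 boundary matrix has rank 8 and Smith normal form diag(1,1,1,1,1,1,1,1).

The boundary map ∂_2: C_2 → C_1 sends each 2-simplex [p,q,r] to [q,r] − [p,r] + [p,q]. For instance
  ∂[1,4,6] = [4,6] − [1,6] + [1,4],
  ∂[2,6,7] = [6,7] − [2,7] + [2,6].
This gives a 27×18 integer matrix of rank 17; reducing to Smith normal form yields diagonal entries (1,1,1,1,1,1,1,1,1,1,1,1,1,1,1,1,1).

Reading off H_k = ker ∂_k / im ∂_{k+1}:

  H_0: rank C_0 − rank ∂_1 = 9 − 8 = 1, and the invariant factors of ∂_1 are all 1, so H_0 = Z.
  H_1: rank ker ∂_1 − rank ∂_2 = (27 − 8) − 17 = 2, and the invariant factors of ∂_2 are all 1, so H_1 = Z^2.
  H_2: rank ker ∂_2 − rank ∂_3 = (18 − 17) − 0 = 1, and there is no ∂_3, so H_2 = Z.

Hence the Betti numbers are b_0 = 1, b_1 = 2, b_2 = 1.

b_0 = 1, b_1 = 2, b_2 = 1.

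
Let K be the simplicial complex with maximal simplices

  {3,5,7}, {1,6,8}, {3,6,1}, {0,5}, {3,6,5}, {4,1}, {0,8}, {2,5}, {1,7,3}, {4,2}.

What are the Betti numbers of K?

Order the vertices as 0 < 1 < 2 < 3 < 4 < 5 < 6 < 7 < 8. Listing each simplex with vertices in this order, K has dimension 2 with simplices:

  0-simplices (9): [0], [1], [2], [3], [4], [5], [6], [7], [8]
  1-simplices (15): [0,5], [0,8], [1,3], [1,4], [1,6], [1,7], [1,8], [2,4], [2,5], [3,5], [3,6], [3,7], [5,6], [5,7], [6,8]
  2-simplices (5): [1,3,6], [1,3,7], [1,6,8], [3,5,6], [3,5,7]

Hence C_0 ≅ Z^9, C_1 ≅ Z^15, C_2 ≅ Z^5.

The boundary map ∂_1: C_1 → C_0 maps an edge to its endpoints' difference, ∂[p,q] = q − p. For instance
  ∂[0,5] = [5] − [0].
The 9×15 boundary matrix has rank 8 and Smith normal form diag(1,1,1,1,1,1,1,1).

∂_2: C_2 → C_1 acts by ∂[p,q,r] = [q,r] − [p,r] + [p,q]. For instance
  ∂[3,5,7] = [5,7] − [3,7] + [3,5],
  ∂[1,3,6] = [3,6] − [1,6] + [1,3].
The 15×5 boundary matrix has rank 5 and Smith normal form diag(1,1,1,1,1).

Now H_k = ker ∂_k / im ∂_{k+1}, so:

  H_0: rank C_0 − rank ∂_1 = 9 − 8 = 1, and the invariant factors of ∂_1 are all 1, so H_0 = Z.
  H_1: rank ker ∂_1 − rank ∂_2 = (15 − 8) − 5 = 2, and the invariant factors of ∂_2 are all 1, so H_1 = Z^2.
  H_2: rank ker ∂_2 − rank ∂_3 = (5 − 5) − 0 = 0, and there is no ∂_3, so H_2 = 0.

Hence the Betti numbers are b_0 = 1, b_1 = 2, b_2 = 0.

b_0 = 1, b_1 = 2, b_2 = 0.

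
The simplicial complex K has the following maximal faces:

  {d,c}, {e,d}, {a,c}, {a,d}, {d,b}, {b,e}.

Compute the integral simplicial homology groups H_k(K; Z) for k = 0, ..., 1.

Fix the vertex order a < b < c < d < e and write every simplex with vertices in increasing order. Then dim K = 1 and the simplices of K are:

  0-simplices (5): a, b, c, d, e
  1-simplices (6): ac, ad, bd, be, cd, de

giving chain groups C_0 ≅ Z^5, C_1 ≅ Z^6.

∂_1: C_1 → C_0 is given by ∂[p,q] = [q] − [p]. For instance
  ∂ad = d − a.
The 5×6 boundary matrix has rank 4 and Smith normal form diag(1,1,1,1).

Reading off H_k = ker ∂_k / im ∂_{k+1}:

  H_0: rank C_0 − rank ∂_1 = 5 − 4 = 1, and the invariant factors of ∂_1 are all 1, so H_0 ≅ Z.
  H_1: rank ker ∂_1 − rank ∂_2 = (6 − 4) − 0 = 2, and there is no ∂_2, so H_1 ≅ Z^2.

As a check, the Euler characteristic is 5 − 6 = -1, which agrees with 1 − 2 = -1.

H_0 ≅ Z,  H_1 ≅ Z^2.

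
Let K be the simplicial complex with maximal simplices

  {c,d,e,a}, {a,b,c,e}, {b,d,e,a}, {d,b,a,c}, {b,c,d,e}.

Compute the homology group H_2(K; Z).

Order the vertices as a < b < c < d < e. Listing each simplex with vertices in this order, K has dimension 3 with simplices:

  0-simplices (5): a, b, c, d, e
  1-simplices (10): ab, ac, ad, ae, bc, bd, be, cd, ce, de
  2-simplices (10): abc, abd, abe, acd, ace, ade, bcd, bce, bde, cde
  3-simplices (5): abcd, abce, abde, acde, bcde

so the chain groups are C_0 ≅ Z^5, C_1 ≅ Z^10, C_2 ≅ Z^10, C_3 ≅ Z^5.

∂_1: C_1 → C_0 is given by ∂[p,q] = [q] − [p].
The 5×10 boundary matrix has rank 4 and Smith normal form diag(1,1,1,1).

∂_2: C_2 → C_1 acts by ∂[p,q,r] = [q,r] − [p,r] + [p,q]. For instance
  ∂abd = bd − ad + ab,
  ∂cde = de − ce + cd.
The 10×10 boundary matrix has rank 6 and Smith normal form diag(1,1,1,1,1,1).

Boundary ∂_3: C_3 → C_2 sends each 3-simplex σ to the alternating sum Σ_i (−1)^i (σ with its i-th vertex removed). For instance
  ∂acde = cde − ade + ace − acd,
  ∂abde = bde − ade + abe − abd.
The resulting 10×5 matrix has rank 4, and its Smith normal form has invariant factors (1,1,1,1).

Now H_k = ker ∂_k / im ∂_{k+1}, so:

  H_2: rank ker ∂_2 − rank ∂_3 = (10 − 6) − 4 = 0, and the invariant factors of ∂_3 are all 1, so H_2 = 0.

(K is a triangulation of the 3-sphere S^3.)

H_2 ≅ 0.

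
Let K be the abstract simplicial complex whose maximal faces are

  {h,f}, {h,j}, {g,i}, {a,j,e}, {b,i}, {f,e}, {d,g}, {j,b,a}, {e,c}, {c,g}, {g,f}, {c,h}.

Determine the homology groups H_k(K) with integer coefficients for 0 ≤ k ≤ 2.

Take the total order a < b < c < d < e < f < g < h < i < j on the vertex set. Then K (dimension 2) consists of the simplices:

  0-simplices (10): a, b, c, d, e, f, g, h, i, j
  1-simplices (15): ab, ae, aj, bi, bj, ce, cg, ch, dg, ef, ej, fg, fh, gi, hj
  2-simplices (2): abj, aej

Hence C_0 ≅ Z^10, C_1 ≅ Z^15, C_2 ≅ Z^2.

∂_1: C_1 → C_0 is given by ∂[p,q] = [q] − [p]. For instance
  ∂ab = b − a.
As a 10×15 matrix over Z this has rank 9, with invariant factors (1,1,1,1,1,1,1,1,1).

∂_2: C_2 → C_1 acts by ∂[p,q,r] = [q,r] − [p,r] + [p,q]. For instance
  ∂abj = bj − aj + ab,
  ∂aej = ej − aj + ae.
The resulting 15×2 matrix has rank 2, and its Smith normal form has invariant factors (1,1).

Now H_k = ker ∂_k / im ∂_{k+1}, so:

  H_0: rank C_0 − rank ∂_1 = 10 − 9 = 1, and the invariant factors of ∂_1 are all 1, so H_0 ≅ Z.
  H_1: rank ker ∂_1 − rank ∂_2 = (15 − 9) − 2 = 4, and the invariant factors of ∂_2 are all 1, so H_1 ≅ Z^4.
  H_2: rank ker ∂_2 − rank ∂_3 = (2 − 2) − 0 = 0, and there is no ∂_3, so H_2 ≅ 0.

H_0 = Z,  H_1 = Z^4,  H_2 = 0.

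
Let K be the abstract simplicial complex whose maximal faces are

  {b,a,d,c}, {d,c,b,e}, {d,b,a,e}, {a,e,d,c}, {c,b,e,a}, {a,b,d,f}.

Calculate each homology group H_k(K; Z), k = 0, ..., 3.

H_0 ≅ Z,  H_1 = 0,  H_2 = 0,  H_3 ≅ Z.

Order the vertices as a < b < c < d < e < f. Listing each simplex with vertices in this order, K has dimension 3 with simplices:

  0-simplices (6): a, b, c, d, e, f
  1-simplices (13): ab, ac, ad, ae, af, bc, bd, be, bf, cd, ce, de, df
  2-simplices (13): abc, abd, abe, abf, acd, ace, ade, adf, bcd, bce, bde, bdf, cde
  3-simplices (6): abcd, abce, abde, abdf, acde, bcde

Hence C_0 ≅ Z^6, C_1 ≅ Z^13, C_2 ≅ Z^13, C_3 ≅ Z^6.

The boundary map ∂_1: C_1 → C_0 sends each edge [p,q] (with p < q) to q − p. For instance
  ∂be = e − b.
This gives a 6×13 integer matrix of rank 5; reducing to Smith normal form yields diagonal entries (1,1,1,1,1).

The boundary map ∂_2: C_2 → C_1 acts by ∂[p,q,r] = [q,r] − [p,r] + [p,q]. For instance
  ∂abd = bd − ad + ab,
  ∂cde = de − ce + cd.
This gives a 13×13 integer matrix of rank 8; reducing to Smith normal form yields diagonal entries (1,1,1,1,1,1,1,1).

The boundary map ∂_3: C_3 → C_2 sends each 3-simplex σ to the alternating sum Σ_i (−1)^i (σ with its i-th vertex removed). For instance
  ∂abcd = bcd − acd + abd − abc,
  ∂bcde = cde − bde + bce − bcd.
This gives a 13×6 integer matrix of rank 5; reducing to Smith normal form yields diagonal entries (1,1,1,1,1).

From H_k ≅ ker(∂_k) / im(∂_{k+1}) we obtain:

  H_0: rank C_0 − rank ∂_1 = 6 − 5 = 1, and the invariant factors of ∂_1 are all 1, so H_0 ≅ Z.
  H_1: rank ker ∂_1 − rank ∂_2 = (13 − 5) − 8 = 0, and the invariant factors of ∂_2 are all 1, so H_1 ≅ 0.
  H_2: rank ker ∂_2 − rank ∂_3 = (13 − 8) − 5 = 0, and the invariant factors of ∂_3 are all 1, so H_2 ≅ 0.
  H_3: rank ker ∂_3 − rank ∂_4 = (6 − 5) − 0 = 1, and there is no ∂_4, so H_3 ≅ Z.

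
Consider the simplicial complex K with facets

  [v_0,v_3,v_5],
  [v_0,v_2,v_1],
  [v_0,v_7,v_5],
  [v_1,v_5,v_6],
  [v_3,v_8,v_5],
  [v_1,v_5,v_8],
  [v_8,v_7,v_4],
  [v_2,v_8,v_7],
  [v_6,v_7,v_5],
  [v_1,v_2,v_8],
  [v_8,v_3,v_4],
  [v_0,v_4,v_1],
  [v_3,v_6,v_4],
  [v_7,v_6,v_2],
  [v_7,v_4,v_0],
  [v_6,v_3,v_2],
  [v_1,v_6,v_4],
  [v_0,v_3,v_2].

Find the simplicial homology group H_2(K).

H_2 ≅ Z.

Take the total order v_0 < v_1 < v_2 < v_3 < v_4 < v_5 < v_6 < v_7 < v_8 on the vertex set. Then K (dimension 2) consists of the simplices:

  0-simplices (9): [v_0], [v_1], [v_2], [v_3], [v_4], [v_5], [v_6], [v_7], [v_8]
  1-simplices (27): (27 of them)
  2-simplices (18): (18 of them)

giving chain groups C_0 ≅ Z^9, C_1 ≅ Z^27, C_2 ≅ Z^18.

Boundary ∂_1: C_1 → C_0 is given by ∂[p,q] = [q] − [p].
As a 9×27 matrix over Z this has rank 8, with invariant factors (1,1,1,1,1,1,1,1).

Boundary ∂_2: C_2 → C_1 acts by ∂[p,q,r] = [q,r] − [p,r] + [p,q]. For instance
  ∂[v_1,v_4,v_6] = [v_4,v_6] − [v_1,v_6] + [v_1,v_4],
  ∂[v_0,v_4,v_7] = [v_4,v_7] − [v_0,v_7] + [v_0,v_4].
The resulting 27×18 matrix has rank 17, and its Smith normal form has invariant factors (1,1,1,1,1,1,1,1,1,1,1,1,1,1,1,1,1).

From H_k ≅ ker(∂_k) / im(∂_{k+1}) we obtain:

  H_2: rank ker ∂_2 − rank ∂_3 = (18 − 17) − 0 = 1, and there is no ∂_3, so H_2 ≅ Z.

(K is a triangulation of the torus T^2.)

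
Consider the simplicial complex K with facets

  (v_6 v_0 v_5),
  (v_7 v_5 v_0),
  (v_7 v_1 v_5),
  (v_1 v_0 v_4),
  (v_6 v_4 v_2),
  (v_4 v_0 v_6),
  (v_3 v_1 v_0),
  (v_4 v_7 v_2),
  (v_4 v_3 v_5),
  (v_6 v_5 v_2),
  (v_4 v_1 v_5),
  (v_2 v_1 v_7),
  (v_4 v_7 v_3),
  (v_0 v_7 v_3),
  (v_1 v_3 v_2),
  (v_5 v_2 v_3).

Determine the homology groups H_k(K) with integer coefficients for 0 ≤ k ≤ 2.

We work with the vertex ordering v_0 < v_1 < v_2 < v_3 < v_4 < v_5 < v_6 < v_7. The simplices of K, each written with vertices in increasing order, are:

  0-simplices (8): [v_0], [v_1], [v_2], [v_3], [v_4], [v_5], [v_6], [v_7]
  1-simplices (24): (24 of them)
  2-simplices (16): (16 of them)

Hence C_0 ≅ Z^8, C_1 ≅ Z^24, C_2 ≅ Z^16.

The boundary map ∂_1: C_1 → C_0 maps an edge to its endpoints' difference, ∂[p,q] = q − p.
The 8×24 boundary matrix has rank 7 and Smith normal form diag(1,1,1,1,1,1,1).

∂_2: C_2 → C_1 sends each 2-simplex [p,q,r] to [q,r] − [p,r] + [p,q]. For instance
  ∂[v_0,v_1,v_3] = [v_1,v_3] − [v_0,v_3] + [v_0,v_1],
  ∂[v_2,v_4,v_7] = [v_4,v_7] − [v_2,v_7] + [v_2,v_4].
The resulting 24×16 matrix has rank 15, and its Smith normal form has invariant factors (1,1,1,1,1,1,1,1,1,1,1,1,1,1,1).

From H_k ≅ ker(∂_k) / im(∂_{k+1}) we obtain:

  H_0: rank C_0 − rank ∂_1 = 8 − 7 = 1, and the invariant factors of ∂_1 are all 1, so H_0 ≅ Z.
  H_1: rank ker ∂_1 − rank ∂_2 = (24 − 7) − 15 = 2, and the invariant factors of ∂_2 are all 1, so H_1 ≅ Z^2.
  H_2: rank ker ∂_2 − rank ∂_3 = (16 − 15) − 0 = 1, and there is no ∂_3, so H_2 ≅ Z.

H_0 ≅ Z,  H_1 ≅ Z^2,  H_2 ≅ Z.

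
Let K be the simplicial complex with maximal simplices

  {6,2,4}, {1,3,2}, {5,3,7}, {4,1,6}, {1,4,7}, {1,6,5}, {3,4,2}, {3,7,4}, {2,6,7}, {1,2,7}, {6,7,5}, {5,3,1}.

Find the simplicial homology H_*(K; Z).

H_0 = Z,  H_1 = Z/2Z,  H_2 = 0.

Take the total order 1 < 2 < 3 < 4 < 5 < 6 < 7 on the vertex set. Then K (dimension 2) consists of the simplices:

  0-simplices (7): [1], [2], [3], [4], [5], [6], [7]
  1-simplices (18): [1,2], [1,3], [1,4], [1,5], [1,6], [1,7], [2,3], [2,4], [2,6], [2,7], [3,4], [3,5], [3,7], [4,6], [4,7], [5,6], [5,7], [6,7]
  2-simplices (12): [1,2,3], [1,2,7], [1,3,5], [1,4,6], [1,4,7], [1,5,6], [2,3,4], [2,4,6], [2,6,7], [3,4,7], [3,5,7], [5,6,7]

giving chain groups C_0 ≅ Z^7, C_1 ≅ Z^18, C_2 ≅ Z^12.

Boundary ∂_1: C_1 → C_0 maps an edge to its endpoints' difference, ∂[p,q] = q − p. For instance
  ∂[2,6] = [6] − [2].
This gives a 7×18 integer matrix of rank 6; reducing to Smith normal form yields diagonal entries (1,1,1,1,1,1).

∂_2: C_2 → C_1 maps a triangle to the signed sum of its edges. For instance
  ∂[2,3,4] = [3,4] − [2,4] + [2,3],
  ∂[2,4,6] = [4,6] − [2,6] + [2,4].
The resulting 18×12 matrix has rank 12, and its Smith normal form has invariant factors (1,1,1,1,1,1,1,1,1,1,1,2).

Reading off H_k = ker ∂_k / im ∂_{k+1}:

  H_0: rank C_0 − rank ∂_1 = 7 − 6 = 1, and the invariant factors of ∂_1 are all 1, so H_0 = Z.
  H_1: rank ker ∂_1 − rank ∂_2 = (18 − 6) − 12 = 0, and ∂_2 has invariant factor 2 > 1, so H_1 = Z/2Z.
  H_2: rank ker ∂_2 − rank ∂_3 = (12 − 12) − 0 = 0, and there is no ∂_3, so H_2 = 0.

As a check, the Euler characteristic is 7 − 18 + 12 = 1, which agrees with 1 − 0 + 0 = 1.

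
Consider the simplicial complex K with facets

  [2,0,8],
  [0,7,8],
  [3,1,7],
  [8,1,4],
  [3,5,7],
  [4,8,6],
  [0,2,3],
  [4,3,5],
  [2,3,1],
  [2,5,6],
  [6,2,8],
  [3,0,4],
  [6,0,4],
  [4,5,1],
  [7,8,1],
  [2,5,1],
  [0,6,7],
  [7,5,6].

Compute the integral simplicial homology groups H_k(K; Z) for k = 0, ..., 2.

K has 9 vertices, 27 edges, 18 triangles.
rank ∂_0 = 0, rank ∂_1 = 8 ⇒ b_0 = 9 − 0 − 8 = 1; all invariant factors of ∂_1 are 1 so no torsion. So H_0 ≅ Z.
rank ∂_1 = 8, rank ∂_2 = 18 ⇒ b_1 = 27 − 8 − 18 = 1; ∂_2 has invariant factor(s) [2] giving torsion. So H_1 ≅ Z × Z/2.
rank ∂_2 = 18, rank ∂_3 = 0 ⇒ b_2 = 18 − 18 − 0 = 0. So H_2 ≅ 0.

H_0 = Z,  H_1 = Z × Z/2,  H_2 = 0.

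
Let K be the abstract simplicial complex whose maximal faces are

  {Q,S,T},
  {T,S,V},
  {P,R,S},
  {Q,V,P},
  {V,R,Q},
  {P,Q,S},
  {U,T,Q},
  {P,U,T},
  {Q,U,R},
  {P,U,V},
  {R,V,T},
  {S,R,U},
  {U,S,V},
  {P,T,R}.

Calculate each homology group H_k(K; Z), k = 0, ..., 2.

Order the vertices as P < Q < R < S < T < U < V. Listing each simplex with vertices in this order, K has dimension 2 with simplices:

  0-simplices (7): P, Q, R, S, T, U, V
  1-simplices (21): PQ, PR, PS, PT, PU, PV, QR, QS, QT, QU, QV, RS, RT, RU, RV, ST, SU, SV, TU, TV, UV
  2-simplices (14): PQS, PQV, PRS, PRT, PTU, PUV, QRU, QRV, QST, QTU, RSU, RTV, STV, SUV

giving chain groups C_0 ≅ Z^7, C_1 ≅ Z^21, C_2 ≅ Z^14.

∂_1: C_1 → C_0 sends each edge [p,q] (with p < q) to q − p.
As a 7×21 matrix over Z this has rank 6, with invariant factors (1,1,1,1,1,1).

The boundary map ∂_2: C_2 → C_1 sends each 2-simplex [p,q,r] to [q,r] − [p,r] + [p,q]. For instance
  ∂PRS = RS − PS + PR,
  ∂SUV = UV − SV + SU.
The resulting 21×14 matrix has rank 13, and its Smith normal form has invariant factors (1,1,1,1,1,1,1,1,1,1,1,1,1).

Reading off H_k = ker ∂_k / im ∂_{k+1}:

  H_0: rank C_0 − rank ∂_1 = 7 − 6 = 1, and the invariant factors of ∂_1 are all 1, so H_0 = Z.
  H_1: rank ker ∂_1 − rank ∂_2 = (21 − 6) − 13 = 2, and the invariant factors of ∂_2 are all 1, so H_1 = Z^2.
  H_2: rank ker ∂_2 − rank ∂_3 = (14 − 13) − 0 = 1, and there is no ∂_3, so H_2 = Z.

(K is a triangulation of the torus T^2.)

H_0 ≅ Z,  H_1 ≅ Z^2,  H_2 ≅ Z.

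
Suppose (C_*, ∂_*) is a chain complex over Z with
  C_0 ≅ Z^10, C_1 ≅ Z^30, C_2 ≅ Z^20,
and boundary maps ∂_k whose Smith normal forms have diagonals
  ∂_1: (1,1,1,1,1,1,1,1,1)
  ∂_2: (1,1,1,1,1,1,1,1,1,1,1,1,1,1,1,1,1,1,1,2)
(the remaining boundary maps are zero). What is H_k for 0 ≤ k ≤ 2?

H_0 = Z,  H_1 = Z ⊕ Z/2Z,  H_2 = 0.

H_0: b_0 = 10 − 0 − 9 = 1; torsion from ∂_1 factors > 1: none. So H_0 = Z.
H_1: b_1 = 30 − 9 − 20 = 1; torsion from ∂_2 factors > 1: [2]. So H_1 = Z ⊕ Z/2Z.
H_2: b_2 = 20 − 20 − 0 = 0; torsion from ∂_3 factors > 1: none. So H_2 = 0.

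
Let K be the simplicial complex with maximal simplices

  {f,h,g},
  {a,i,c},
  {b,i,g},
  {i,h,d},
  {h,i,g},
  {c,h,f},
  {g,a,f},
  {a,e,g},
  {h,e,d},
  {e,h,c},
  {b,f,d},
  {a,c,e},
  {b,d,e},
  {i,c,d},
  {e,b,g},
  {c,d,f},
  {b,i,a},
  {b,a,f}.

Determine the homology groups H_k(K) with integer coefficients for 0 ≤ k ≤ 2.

H_0 ≅ Z,  H_1 ≅ Z ⊕ Z/2,  H_2 = 0.

We work with the vertex ordering a < b < c < d < e < f < g < h < i. The simplices of K, each written with vertices in increasing order, are:

  0-simplices (9): a, b, c, d, e, f, g, h, i
  1-simplices (27): ab, ac, ae, af, ag, ai, bd, be, bf, bg, bi, cd, ce, cf, ch, ci, de, df, dh, di, eg, eh, fg, fh, gh, gi, hi
  2-simplices (18): abf, abi, ace, aci, aeg, afg, bde, bdf, beg, bgi, cdf, cdi, ceh, cfh, deh, dhi, fgh, ghi

so the chain groups are C_0 ≅ Z^9, C_1 ≅ Z^27, C_2 ≅ Z^18.

∂_1: C_1 → C_0 is given by ∂[p,q] = [q] − [p]. For instance
  ∂ae = e − a.
The resulting 9×27 matrix has rank 8, and its Smith normal form has invariant factors (1,1,1,1,1,1,1,1).

Boundary ∂_2: C_2 → C_1 sends each 2-simplex [p,q,r] to [q,r] − [p,r] + [p,q]. For instance
  ∂abf = bf − af + ab,
  ∂bgi = gi − bi + bg.
This gives a 27×18 integer matrix of rank 18; reducing to Smith normal form yields diagonal entries (1,1,1,1,1,1,1,1,1,1,1,1,1,1,1,1,1,2).

From H_k ≅ ker(∂_k) / im(∂_{k+1}) we obtain:

  H_0: rank C_0 − rank ∂_1 = 9 − 8 = 1, and the invariant factors of ∂_1 are all 1, so H_0 = Z.
  H_1: rank ker ∂_1 − rank ∂_2 = (27 − 8) − 18 = 1, and ∂_2 has invariant factor 2 > 1, so H_1 = Z ⊕ Z/2.
  H_2: rank ker ∂_2 − rank ∂_3 = (18 − 18) − 0 = 0, and there is no ∂_3, so H_2 = 0.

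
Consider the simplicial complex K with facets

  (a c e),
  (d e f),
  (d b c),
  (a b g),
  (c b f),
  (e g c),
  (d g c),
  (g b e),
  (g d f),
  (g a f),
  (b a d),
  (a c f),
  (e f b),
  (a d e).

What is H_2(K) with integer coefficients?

H_2 ≅ Z.

Order the vertices as a < b < c < d < e < f < g. Listing each simplex with vertices in this order, K has dimension 2 with simplices:

  0-simplices (7): a, b, c, d, e, f, g
  1-simplices (21): ab, ac, ad, ae, af, ag, bc, bd, be, bf, bg, cd, ce, cf, cg, de, df, dg, ef, eg, fg
  2-simplices (14): abd, abg, ace, acf, ade, afg, bcd, bcf, bef, beg, cdg, ceg, def, dfg

Hence C_0 ≅ Z^7, C_1 ≅ Z^21, C_2 ≅ Z^14.

Boundary ∂_1: C_1 → C_0 maps an edge to its endpoints' difference, ∂[p,q] = q − p. For instance
  ∂bg = g − b.
This gives a 7×21 integer matrix of rank 6; reducing to Smith normal form yields diagonal entries (1,1,1,1,1,1).

∂_2: C_2 → C_1 maps a triangle to the signed sum of its edges. For instance
  ∂bcf = cf − bf + bc,
  ∂bcd = cd − bd + bc.
This gives a 21×14 integer matrix of rank 13; reducing to Smith normal form yields diagonal entries (1,1,1,1,1,1,1,1,1,1,1,1,1).

From H_k ≅ ker(∂_k) / im(∂_{k+1}) we obtain:

  H_2: rank ker ∂_2 − rank ∂_3 = (14 − 13) − 0 = 1, and there is no ∂_3, so H_2 = Z.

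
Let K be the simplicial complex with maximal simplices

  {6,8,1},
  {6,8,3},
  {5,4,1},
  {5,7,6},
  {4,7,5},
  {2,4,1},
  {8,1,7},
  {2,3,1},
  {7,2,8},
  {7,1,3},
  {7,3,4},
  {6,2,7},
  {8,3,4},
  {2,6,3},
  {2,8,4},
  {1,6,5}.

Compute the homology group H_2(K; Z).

Fix the vertex order 1 < 2 < 3 < 4 < 5 < 6 < 7 < 8 and write every simplex with vertices in increasing order. Then dim K = 2 and the simplices of K are:

  0-simplices (8): [1], [2], [3], [4], [5], [6], [7], [8]
  1-simplices (24): (24 of them)
  2-simplices (16): [1,2,3], [1,2,4], [1,3,7], [1,4,5], [1,5,6], [1,6,8], [1,7,8], [2,3,6], [2,4,8], [2,6,7], [2,7,8], [3,4,7], [3,4,8], [3,6,8], [4,5,7], [5,6,7]

Hence C_0 ≅ Z^8, C_1 ≅ Z^24, C_2 ≅ Z^16.

The boundary map ∂_1: C_1 → C_0 maps an edge to its endpoints' difference, ∂[p,q] = q − p. For instance
  ∂[6,8] = [8] − [6].
The 8×24 boundary matrix has rank 7 and Smith normal form diag(1,1,1,1,1,1,1).

∂_2: C_2 → C_1 sends each 2-simplex [p,q,r] to [q,r] − [p,r] + [p,q]. For instance
  ∂[4,5,7] = [5,7] − [4,7] + [4,5],
  ∂[1,2,3] = [2,3] − [1,3] + [1,2].
As a 24×16 matrix over Z this has rank 15, with invariant factors (1,1,1,1,1,1,1,1,1,1,1,1,1,1,1).

Now H_k = ker ∂_k / im ∂_{k+1}, so:

  H_2: rank ker ∂_2 − rank ∂_3 = (16 − 15) − 0 = 1, and there is no ∂_3, so H_2 ≅ Z.

(K is a triangulation of the torus T^2.)

H_2 = Z.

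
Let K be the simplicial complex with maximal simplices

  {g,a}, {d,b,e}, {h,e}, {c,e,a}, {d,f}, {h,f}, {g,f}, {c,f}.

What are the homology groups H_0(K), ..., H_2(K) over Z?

We work with the vertex ordering a < b < c < d < e < f < g < h. The simplices of K, each written with vertices in increasing order, are:

  0-simplices (8): a, b, c, d, e, f, g, h
  1-simplices (12): ac, ae, ag, bd, be, ce, cf, de, df, eh, fg, fh
  2-simplices (2): ace, bde

so the chain groups are C_0 ≅ Z^8, C_1 ≅ Z^12, C_2 ≅ Z^2.

∂_1: C_1 → C_0 is given by ∂[p,q] = [q] − [p]. For instance
  ∂df = f − d.
The 8×12 boundary matrix has rank 7 and Smith normal form diag(1,1,1,1,1,1,1).

The boundary map ∂_2: C_2 → C_1 maps a triangle to the signed sum of its edges. For instance
  ∂ace = ce − ae + ac,
  ∂bde = de − be + bd.
As a 12×2 matrix over Z this has rank 2, with invariant factors (1,1).

Now H_k = ker ∂_k / im ∂_{k+1}, so:

  H_0: rank C_0 − rank ∂_1 = 8 − 7 = 1, and the invariant factors of ∂_1 are all 1, so H_0 ≅ Z.
  H_1: rank ker ∂_1 − rank ∂_2 = (12 − 7) − 2 = 3, and the invariant factors of ∂_2 are all 1, so H_1 ≅ Z^3.
  H_2: rank ker ∂_2 − rank ∂_3 = (2 − 2) − 0 = 0, and there is no ∂_3, so H_2 ≅ 0.

H_0 ≅ Z,  H_1 ≅ Z^3,  H_2 = 0.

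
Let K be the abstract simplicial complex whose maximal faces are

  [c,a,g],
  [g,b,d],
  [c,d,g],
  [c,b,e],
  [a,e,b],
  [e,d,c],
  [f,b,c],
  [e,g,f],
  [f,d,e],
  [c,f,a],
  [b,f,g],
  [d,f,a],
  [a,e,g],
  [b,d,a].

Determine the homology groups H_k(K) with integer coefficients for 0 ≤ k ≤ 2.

Take the total order a < b < c < d < e < f < g on the vertex set. Then K (dimension 2) consists of the simplices:

  0-simplices (7): a, b, c, d, e, f, g
  1-simplices (21): ab, ac, ad, ae, af, ag, bc, bd, be, bf, bg, cd, ce, cf, cg, de, df, dg, ef, eg, fg
  2-simplices (14): abd, abe, acf, acg, adf, aeg, bce, bcf, bdg, bfg, cde, cdg, def, efg

giving chain groups C_0 ≅ Z^7, C_1 ≅ Z^21, C_2 ≅ Z^14.

Boundary ∂_1: C_1 → C_0 maps an edge to its endpoints' difference, ∂[p,q] = q − p.
The 7×21 boundary matrix has rank 6 and Smith normal form diag(1,1,1,1,1,1).

Boundary ∂_2: C_2 → C_1 maps a triangle to the signed sum of its edges. For instance
  ∂bcf = cf − bf + bc,
  ∂abe = be − ae + ab.
As a 21×14 matrix over Z this has rank 13, with invariant factors (1,1,1,1,1,1,1,1,1,1,1,1,1).

Now H_k = ker ∂_k / im ∂_{k+1}, so:

  H_0: rank C_0 − rank ∂_1 = 7 − 6 = 1, and the invariant factors of ∂_1 are all 1, so H_0 = Z.
  H_1: rank ker ∂_1 − rank ∂_2 = (21 − 6) − 13 = 2, and the invariant factors of ∂_2 are all 1, so H_1 = Z^2.
  H_2: rank ker ∂_2 − rank ∂_3 = (14 − 13) − 0 = 1, and there is no ∂_3, so H_2 = Z.

H_0 = Z,  H_1 = Z^2,  H_2 = Z.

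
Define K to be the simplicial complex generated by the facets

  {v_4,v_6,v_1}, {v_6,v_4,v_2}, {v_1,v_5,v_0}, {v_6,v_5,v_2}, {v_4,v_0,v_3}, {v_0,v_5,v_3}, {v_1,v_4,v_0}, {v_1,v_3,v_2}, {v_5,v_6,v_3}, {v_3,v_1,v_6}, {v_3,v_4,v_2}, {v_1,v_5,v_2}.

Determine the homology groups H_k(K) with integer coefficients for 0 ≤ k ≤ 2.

We work with the vertex ordering v_0 < v_1 < v_2 < v_3 < v_4 < v_5 < v_6. The simplices of K, each written with vertices in increasing order, are:

  0-simplices (7): [v_0], [v_1], [v_2], [v_3], [v_4], [v_5], [v_6]
  1-simplices (18): (18 of them)
  2-simplices (12): (12 of them)

Hence C_0 ≅ Z^7, C_1 ≅ Z^18, C_2 ≅ Z^12.

∂_1: C_1 → C_0 maps an edge to its endpoints' difference, ∂[p,q] = q − p. For instance
  ∂[v_5,v_6] = [v_6] − [v_5].
As a 7×18 matrix over Z this has rank 6, with invariant factors (1,1,1,1,1,1).

∂_2: C_2 → C_1 sends each 2-simplex [p,q,r] to [q,r] − [p,r] + [p,q]. For instance
  ∂[v_1,v_4,v_6] = [v_4,v_6] − [v_1,v_6] + [v_1,v_4],
  ∂[v_1,v_3,v_6] = [v_3,v_6] − [v_1,v_6] + [v_1,v_3].
This gives a 18×12 integer matrix of rank 12; reducing to Smith normal form yields diagonal entries (1,1,1,1,1,1,1,1,1,1,1,2).

From H_k ≅ ker(∂_k) / im(∂_{k+1}) we obtain:

  H_0: rank C_0 − rank ∂_1 = 7 − 6 = 1, and the invariant factors of ∂_1 are all 1, so H_0 = Z.
  H_1: rank ker ∂_1 − rank ∂_2 = (18 − 6) − 12 = 0, and ∂_2 has invariant factor 2 > 1, so H_1 = Z/2.
  H_2: rank ker ∂_2 − rank ∂_3 = (12 − 12) − 0 = 0, and there is no ∂_3, so H_2 = 0.

As a check, the Euler characteristic is 7 − 18 + 12 = 1, which agrees with 1 − 0 + 0 = 1.

H_0 = Z,  H_1 = Z/2,  H_2 = 0.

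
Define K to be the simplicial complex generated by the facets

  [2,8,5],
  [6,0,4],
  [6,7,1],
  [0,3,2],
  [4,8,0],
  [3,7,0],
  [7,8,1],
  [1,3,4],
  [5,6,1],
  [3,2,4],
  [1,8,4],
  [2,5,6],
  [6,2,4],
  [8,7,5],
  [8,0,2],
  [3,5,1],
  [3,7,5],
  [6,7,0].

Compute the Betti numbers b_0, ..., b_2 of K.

Fix the vertex order 0 < 1 < 2 < 3 < 4 < 5 < 6 < 7 < 8 and write every simplex with vertices in increasing order. Then dim K = 2 and the simplices of K are:

  0-simplices (9): [0], [1], [2], [3], [4], [5], [6], [7], [8]
  1-simplices (27): (27 of them)
  2-simplices (18): [0,2,3], [0,2,8], [0,3,7], [0,4,6], [0,4,8], [0,6,7], [1,3,4], [1,3,5], [1,4,8], [1,5,6], [1,6,7], [1,7,8], [2,3,4], [2,4,6], [2,5,6], [2,5,8], [3,5,7], [5,7,8]

Hence C_0 ≅ Z^9, C_1 ≅ Z^27, C_2 ≅ Z^18.

The boundary map ∂_1: C_1 → C_0 is given by ∂[p,q] = [q] − [p].
The 9×27 boundary matrix has rank 8 and Smith normal form diag(1,1,1,1,1,1,1,1).

∂_2: C_2 → C_1 acts by ∂[p,q,r] = [q,r] − [p,r] + [p,q]. For instance
  ∂[1,3,5] = [3,5] − [1,5] + [1,3],
  ∂[0,6,7] = [6,7] − [0,7] + [0,6].
The resulting 27×18 matrix has rank 18, and its Smith normal form has invariant factors (1,1,1,1,1,1,1,1,1,1,1,1,1,1,1,1,1,2).

Computing H_k = (kernel of ∂_k) / (image of ∂_{k+1}):

  H_0: rank C_0 − rank ∂_1 = 9 − 8 = 1, and the invariant factors of ∂_1 are all 1, so H_0 = Z.
  H_1: rank ker ∂_1 − rank ∂_2 = (27 − 8) − 18 = 1, and ∂_2 has invariant factor 2 > 1, so H_1 = Z ⊕ Z/2Z.
  H_2: rank ker ∂_2 − rank ∂_3 = (18 − 18) − 0 = 0, and there is no ∂_3, so H_2 = 0.

(K is a triangulation of the Klein bottle.)

Hence the Betti numbers are b_0 = 1, b_1 = 1, b_2 = 0.

b_0 = 1, b_1 = 1, b_2 = 0.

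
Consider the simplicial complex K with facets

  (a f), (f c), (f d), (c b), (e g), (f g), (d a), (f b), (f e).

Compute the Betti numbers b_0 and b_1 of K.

b_0 = 1, b_1 = 3.

We work with the vertex ordering a < b < c < d < e < f < g. The simplices of K, each written with vertices in increasing order, are:

  0-simplices (7): a, b, c, d, e, f, g
  1-simplices (9): ad, af, bc, bf, cf, df, ef, eg, fg

so the chain groups are C_0 ≅ Z^7, C_1 ≅ Z^9.

The boundary map ∂_1: C_1 → C_0 is given by ∂[p,q] = [q] − [p]. For instance
  ∂df = f − d.
The 7×9 boundary matrix has rank 6 and Smith normal form diag(1,1,1,1,1,1).

From H_k ≅ ker(∂_k) / im(∂_{k+1}) we obtain:

  H_0: rank C_0 − rank ∂_1 = 7 − 6 = 1, and the invariant factors of ∂_1 are all 1, so H_0 ≅ Z.
  H_1: rank ker ∂_1 − rank ∂_2 = (9 − 6) − 0 = 3, and there is no ∂_2, so H_1 ≅ Z^3.

(K is a triangulation of a wedge of 3 circles.)

Hence the Betti numbers are b_0 = 1, b_1 = 3.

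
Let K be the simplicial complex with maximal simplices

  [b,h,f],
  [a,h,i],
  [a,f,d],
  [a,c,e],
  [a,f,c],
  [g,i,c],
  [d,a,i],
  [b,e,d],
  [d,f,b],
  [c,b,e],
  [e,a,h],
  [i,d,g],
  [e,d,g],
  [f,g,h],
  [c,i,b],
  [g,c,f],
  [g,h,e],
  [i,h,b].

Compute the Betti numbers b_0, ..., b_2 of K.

K has 9 vertices, 27 edges, 18 triangles.
rank ∂_0 = 0, rank ∂_1 = 8 ⇒ b_0 = 9 − 0 − 8 = 1; all invariant factors of ∂_1 are 1 so no torsion. So H_0 ≅ Z.
rank ∂_1 = 8, rank ∂_2 = 17 ⇒ b_1 = 27 − 8 − 17 = 2; all invariant factors of ∂_2 are 1 so no torsion. So H_1 ≅ Z^2.
rank ∂_2 = 17, rank ∂_3 = 0 ⇒ b_2 = 18 − 17 − 0 = 1. So H_2 ≅ Z.

b_0 = 1, b_1 = 2, b_2 = 1.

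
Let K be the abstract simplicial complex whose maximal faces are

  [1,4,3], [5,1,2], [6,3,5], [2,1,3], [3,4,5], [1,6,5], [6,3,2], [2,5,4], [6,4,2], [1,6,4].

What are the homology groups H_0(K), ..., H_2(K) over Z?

H_0 ≅ Z,  H_1 ≅ Z/2,  H_2 = 0.

Order the vertices as 1 < 2 < 3 < 4 < 5 < 6. Listing each simplex with vertices in this order, K has dimension 2 with simplices:

  0-simplices (6): [1], [2], [3], [4], [5], [6]
  1-simplices (15): [1,2], [1,3], [1,4], [1,5], [1,6], [2,3], [2,4], [2,5], [2,6], [3,4], [3,5], [3,6], [4,5], [4,6], [5,6]
  2-simplices (10): [1,2,3], [1,2,5], [1,3,4], [1,4,6], [1,5,6], [2,3,6], [2,4,5], [2,4,6], [3,4,5], [3,5,6]

Hence C_0 ≅ Z^6, C_1 ≅ Z^15, C_2 ≅ Z^10.

∂_1: C_1 → C_0 maps an edge to its endpoints' difference, ∂[p,q] = q − p. For instance
  ∂[1,5] = [5] − [1].
The resulting 6×15 matrix has rank 5, and its Smith normal form has invariant factors (1,1,1,1,1).

Boundary ∂_2: C_2 → C_1 acts by ∂[p,q,r] = [q,r] − [p,r] + [p,q]. For instance
  ∂[2,4,6] = [4,6] − [2,6] + [2,4],
  ∂[1,3,4] = [3,4] − [1,4] + [1,3].
The resulting 15×10 matrix has rank 10, and its Smith normal form has invariant factors (1,1,1,1,1,1,1,1,1,2).

Reading off H_k = ker ∂_k / im ∂_{k+1}:

  H_0: rank C_0 − rank ∂_1 = 6 − 5 = 1, and the invariant factors of ∂_1 are all 1, so H_0 = Z.
  H_1: rank ker ∂_1 − rank ∂_2 = (15 − 5) − 10 = 0, and ∂_2 has invariant factor 2 > 1, so H_1 = Z/2.
  H_2: rank ker ∂_2 − rank ∂_3 = (10 − 10) − 0 = 0, and there is no ∂_3, so H_2 = 0.

As a check, the Euler characteristic is 6 − 15 + 10 = 1, which agrees with 1 − 0 + 0 = 1.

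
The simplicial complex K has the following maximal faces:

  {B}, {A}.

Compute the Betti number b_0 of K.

b_0 = 2.

Fix the vertex order A < B and write every simplex with vertices in increasing order. Then dim K = 0 and the simplices of K are:

  0-simplices (2): A, B

Hence C_0 ≅ Z^2.

Computing H_k = (kernel of ∂_k) / (image of ∂_{k+1}):

  H_0: rank C_0 − rank ∂_1 = 2 − 0 = 2, and there is no ∂_1, so H_0 ≅ Z^2.

Hence the Betti numbers are b_0 = 2.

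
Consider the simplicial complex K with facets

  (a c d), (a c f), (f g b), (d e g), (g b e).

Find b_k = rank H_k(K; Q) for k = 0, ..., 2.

b_0 = 1, b_1 = 1, b_2 = 0.

Order the vertices as a < b < c < d < e < f < g. Listing each simplex with vertices in this order, K has dimension 2 with simplices:

  0-simplices (7): a, b, c, d, e, f, g
  1-simplices (12): ac, ad, af, be, bf, bg, cd, cf, de, dg, eg, fg
  2-simplices (5): acd, acf, beg, bfg, deg

so the chain groups are C_0 ≅ Z^7, C_1 ≅ Z^12, C_2 ≅ Z^5.

The boundary map ∂_1: C_1 → C_0 is given by ∂[p,q] = [q] − [p].
The 7×12 boundary matrix has rank 6 and Smith normal form diag(1,1,1,1,1,1).

∂_2: C_2 → C_1 maps a triangle to the signed sum of its edges. For instance
  ∂acd = cd − ad + ac,
  ∂deg = eg − dg + de.
As a 12×5 matrix over Z this has rank 5, with invariant factors (1,1,1,1,1).

Reading off H_k = ker ∂_k / im ∂_{k+1}:

  H_0: rank C_0 − rank ∂_1 = 7 − 6 = 1, and the invariant factors of ∂_1 are all 1, so H_0 = Z.
  H_1: rank ker ∂_1 − rank ∂_2 = (12 − 6) − 5 = 1, and the invariant factors of ∂_2 are all 1, so H_1 = Z.
  H_2: rank ker ∂_2 − rank ∂_3 = (5 − 5) − 0 = 0, and there is no ∂_3, so H_2 = 0.

Hence the Betti numbers are b_0 = 1, b_1 = 1, b_2 = 0.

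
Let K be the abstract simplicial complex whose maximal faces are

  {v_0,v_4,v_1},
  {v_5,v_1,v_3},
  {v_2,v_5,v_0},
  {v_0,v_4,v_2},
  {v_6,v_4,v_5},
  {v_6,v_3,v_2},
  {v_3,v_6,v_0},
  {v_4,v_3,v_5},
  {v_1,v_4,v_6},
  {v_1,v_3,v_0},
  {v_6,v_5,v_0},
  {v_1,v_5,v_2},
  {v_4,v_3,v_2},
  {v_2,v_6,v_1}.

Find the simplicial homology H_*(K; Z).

K has 7 vertices, 21 edges, 14 triangles.
rank ∂_0 = 0, rank ∂_1 = 6 ⇒ b_0 = 7 − 0 − 6 = 1; all invariant factors of ∂_1 are 1 so no torsion. So H_0 ≅ Z.
rank ∂_1 = 6, rank ∂_2 = 13 ⇒ b_1 = 21 − 6 − 13 = 2; all invariant factors of ∂_2 are 1 so no torsion. So H_1 ≅ Z^2.
rank ∂_2 = 13, rank ∂_3 = 0 ⇒ b_2 = 14 − 13 − 0 = 1. So H_2 ≅ Z.

H_0 = Z,  H_1 = Z^2,  H_2 = Z.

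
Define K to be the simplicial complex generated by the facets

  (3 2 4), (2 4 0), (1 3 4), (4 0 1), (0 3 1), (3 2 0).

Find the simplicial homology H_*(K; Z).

Take the total order 0 < 1 < 2 < 3 < 4 on the vertex set. Then K (dimension 2) consists of the simplices:

  0-simplices (5): [0], [1], [2], [3], [4]
  1-simplices (9): [0,1], [0,2], [0,3], [0,4], [1,3], [1,4], [2,3], [2,4], [3,4]
  2-simplices (6): [0,1,3], [0,1,4], [0,2,3], [0,2,4], [1,3,4], [2,3,4]

Hence C_0 ≅ Z^5, C_1 ≅ Z^9, C_2 ≅ Z^6.

The boundary map ∂_1: C_1 → C_0 maps an edge to its endpoints' difference, ∂[p,q] = q − p. For instance
  ∂[1,3] = [3] − [1].
This gives a 5×9 integer matrix of rank 4; reducing to Smith normal form yields diagonal entries (1,1,1,1).

Boundary ∂_2: C_2 → C_1 maps a triangle to the signed sum of its edges. For instance
  ∂[0,1,4] = [1,4] − [0,4] + [0,1],
  ∂[0,1,3] = [1,3] − [0,3] + [0,1].
This gives a 9×6 integer matrix of rank 5; reducing to Smith normal form yields diagonal entries (1,1,1,1,1).

Computing H_k = (kernel of ∂_k) / (image of ∂_{k+1}):

  H_0: rank C_0 − rank ∂_1 = 5 − 4 = 1, and the invariant factors of ∂_1 are all 1, so H_0 = Z.
  H_1: rank ker ∂_1 − rank ∂_2 = (9 − 4) − 5 = 0, and the invariant factors of ∂_2 are all 1, so H_1 = 0.
  H_2: rank ker ∂_2 − rank ∂_3 = (6 − 5) − 0 = 1, and there is no ∂_3, so H_2 = Z.

As a check, the Euler characteristic is 5 − 9 + 6 = 2, which agrees with 1 − 0 + 1 = 2.
(K is a triangulation of the 2-sphere S^2.)

H_0 = Z,  H_1 = 0,  H_2 = Z.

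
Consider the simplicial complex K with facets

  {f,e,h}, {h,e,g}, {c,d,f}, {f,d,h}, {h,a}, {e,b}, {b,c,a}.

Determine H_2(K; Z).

Order the vertices as a < b < c < d < e < f < g < h. Listing each simplex with vertices in this order, K has dimension 2 with simplices:

  0-simplices (8): a, b, c, d, e, f, g, h
  1-simplices (14): ab, ac, ah, bc, be, cd, cf, df, dh, ef, eg, eh, fh, gh
  2-simplices (5): abc, cdf, dfh, efh, egh

so the chain groups are C_0 ≅ Z^8, C_1 ≅ Z^14, C_2 ≅ Z^5.

Boundary ∂_1: C_1 → C_0 is given by ∂[p,q] = [q] − [p]. For instance
  ∂dh = h − d.
This gives a 8×14 integer matrix of rank 7; reducing to Smith normal form yields diagonal entries (1,1,1,1,1,1,1).

Boundary ∂_2: C_2 → C_1 sends each 2-simplex [p,q,r] to [q,r] − [p,r] + [p,q]. For instance
  ∂abc = bc − ac + ab,
  ∂cdf = df − cf + cd.
The 14×5 boundary matrix has rank 5 and Smith normal form diag(1,1,1,1,1).

Reading off H_k = ker ∂_k / im ∂_{k+1}:

  H_2: rank ker ∂_2 − rank ∂_3 = (5 − 5) − 0 = 0, and there is no ∂_3, so H_2 ≅ 0.

H_2 ≅ 0.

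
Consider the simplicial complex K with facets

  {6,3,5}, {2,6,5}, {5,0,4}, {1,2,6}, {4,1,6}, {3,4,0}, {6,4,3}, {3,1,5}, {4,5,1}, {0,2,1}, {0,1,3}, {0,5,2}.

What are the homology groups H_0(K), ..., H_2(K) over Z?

H_0 = Z,  H_1 = Z/2Z,  H_2 = 0.

K has 7 vertices, 18 edges, 12 triangles.
rank ∂_0 = 0, rank ∂_1 = 6 ⇒ b_0 = 7 − 0 − 6 = 1; all invariant factors of ∂_1 are 1 so no torsion. So H_0 = Z.
rank ∂_1 = 6, rank ∂_2 = 12 ⇒ b_1 = 18 − 6 − 12 = 0; ∂_2 has invariant factor(s) [2] giving torsion. So H_1 = Z/2Z.
rank ∂_2 = 12, rank ∂_3 = 0 ⇒ b_2 = 12 − 12 − 0 = 0. So H_2 = 0.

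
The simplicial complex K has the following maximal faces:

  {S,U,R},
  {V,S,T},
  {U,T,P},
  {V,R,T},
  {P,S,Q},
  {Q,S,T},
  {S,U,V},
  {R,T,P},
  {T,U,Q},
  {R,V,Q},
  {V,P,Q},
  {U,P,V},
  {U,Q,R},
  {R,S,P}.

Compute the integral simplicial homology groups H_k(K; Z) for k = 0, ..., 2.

Take the total order P < Q < R < S < T < U < V on the vertex set. Then K (dimension 2) consists of the simplices:

  0-simplices (7): P, Q, R, S, T, U, V
  1-simplices (21): PQ, PR, PS, PT, PU, PV, QR, QS, QT, QU, QV, RS, RT, RU, RV, ST, SU, SV, TU, TV, UV
  2-simplices (14): PQS, PQV, PRS, PRT, PTU, PUV, QRU, QRV, QST, QTU, RSU, RTV, STV, SUV

so the chain groups are C_0 ≅ Z^7, C_1 ≅ Z^21, C_2 ≅ Z^14.

∂_1: C_1 → C_0 is given by ∂[p,q] = [q] − [p]. For instance
  ∂QT = T − Q.
This gives a 7×21 integer matrix of rank 6; reducing to Smith normal form yields diagonal entries (1,1,1,1,1,1).

The boundary map ∂_2: C_2 → C_1 acts by ∂[p,q,r] = [q,r] − [p,r] + [p,q]. For instance
  ∂PQV = QV − PV + PQ,
  ∂PQS = QS − PS + PQ.
The 21×14 boundary matrix has rank 13 and Smith normal form diag(1,1,1,1,1,1,1,1,1,1,1,1,1).

Now H_k = ker ∂_k / im ∂_{k+1}, so:

  H_0: rank C_0 − rank ∂_1 = 7 − 6 = 1, and the invariant factors of ∂_1 are all 1, so H_0 = Z.
  H_1: rank ker ∂_1 − rank ∂_2 = (21 − 6) − 13 = 2, and the invariant factors of ∂_2 are all 1, so H_1 = Z^2.
  H_2: rank ker ∂_2 − rank ∂_3 = (14 − 13) − 0 = 1, and there is no ∂_3, so H_2 = Z.

As a check, the Euler characteristic is 7 − 21 + 14 = 0, which agrees with 1 − 2 + 1 = 0.

H_0 ≅ Z,  H_1 ≅ Z^2,  H_2 ≅ Z.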